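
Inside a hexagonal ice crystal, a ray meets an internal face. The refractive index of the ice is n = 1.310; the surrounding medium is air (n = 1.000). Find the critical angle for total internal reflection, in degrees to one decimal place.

sin θ_c = n_air / n = 1.000 / 1.310 = 0.7634.
θ_c = arcsin(0.7634) = 49.76°.

49.8°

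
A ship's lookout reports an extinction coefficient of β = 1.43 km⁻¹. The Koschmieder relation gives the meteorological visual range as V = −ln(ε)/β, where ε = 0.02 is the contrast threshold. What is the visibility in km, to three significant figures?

V = −ln(0.02) / 1.43 = 3.912 / 1.43 = 2.7357 km.

2.74 km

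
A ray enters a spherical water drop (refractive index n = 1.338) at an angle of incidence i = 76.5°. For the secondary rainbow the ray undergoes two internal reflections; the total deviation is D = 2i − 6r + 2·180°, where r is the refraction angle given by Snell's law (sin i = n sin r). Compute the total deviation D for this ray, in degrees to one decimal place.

sin r = sin 76.5° / 1.338 = 0.9724/1.338 = 0.7267; r = 46.61°.
D = 2·76.5° − 6·46.61° + 2·180° = 153.00° − 279.68° + 360° = 233.32°.

233.3°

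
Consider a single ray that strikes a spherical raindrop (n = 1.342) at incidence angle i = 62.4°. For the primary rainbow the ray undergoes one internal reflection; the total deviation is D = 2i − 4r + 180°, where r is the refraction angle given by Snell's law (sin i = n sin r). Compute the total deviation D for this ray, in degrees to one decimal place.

139.5°

sin r = sin 62.4° / 1.342 = 0.8862/1.342 = 0.6604; r = 41.33°.
D = 2·62.4° − 4·41.33° + 180° = 124.80° − 165.31° + 180° = 139.49°.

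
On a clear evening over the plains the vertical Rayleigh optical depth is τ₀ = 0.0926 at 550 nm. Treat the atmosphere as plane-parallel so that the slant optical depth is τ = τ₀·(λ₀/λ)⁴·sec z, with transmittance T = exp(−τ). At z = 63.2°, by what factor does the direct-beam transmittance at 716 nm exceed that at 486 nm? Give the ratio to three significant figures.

Airmass: sec 63.2° = 2.2179.
τ(716 nm) = 0.0926 × (550/716)⁴ × 2.2179 = 0.0926 × 0.3482 × 2.2179 = 0.0715.
τ(486 nm) = 0.0926 × (550/486)⁴ × 2.2179 = 0.0926 × 1.6402 × 2.2179 = 0.3369.
T(716)/T(486) = exp(τ_B − τ_A) = exp(0.2654) = 1.3039.

1.30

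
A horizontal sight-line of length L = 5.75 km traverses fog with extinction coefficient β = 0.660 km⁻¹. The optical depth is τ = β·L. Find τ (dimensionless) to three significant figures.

3.80

τ = β·L = 0.660 × 5.75 = 3.7950.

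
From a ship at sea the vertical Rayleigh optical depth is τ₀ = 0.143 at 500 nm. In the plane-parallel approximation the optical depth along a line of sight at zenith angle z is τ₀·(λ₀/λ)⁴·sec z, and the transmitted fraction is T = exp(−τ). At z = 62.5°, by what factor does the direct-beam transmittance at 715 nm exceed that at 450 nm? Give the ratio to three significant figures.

1.49

Airmass: sec 62.5° = 2.1657.
τ(715 nm) = 0.143 × (500/715)⁴ × 2.1657 = 0.143 × 0.2391 × 2.1657 = 0.0741.
τ(450 nm) = 0.143 × (500/450)⁴ × 2.1657 = 0.143 × 1.5242 × 2.1657 = 0.4720.
T(715)/T(450) = exp(τ_B − τ_A) = exp(0.3980) = 1.4888.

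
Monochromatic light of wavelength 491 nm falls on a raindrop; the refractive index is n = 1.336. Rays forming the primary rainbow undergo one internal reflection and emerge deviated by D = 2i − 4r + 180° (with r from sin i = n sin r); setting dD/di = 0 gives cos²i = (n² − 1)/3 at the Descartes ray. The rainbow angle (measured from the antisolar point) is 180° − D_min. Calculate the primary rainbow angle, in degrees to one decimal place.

41.6°

cos²i = (1.78490 − 1)/3 = 0.26163; i = arccos(0.51150) = 59.236°.
sin r = sin 59.236°/1.336 = 0.64318; r = 40.029°.
D_min = 2·59.236° − 4·40.029° + 180° = 138.356°.
Rainbow angle = 180° − D_min = 41.644°.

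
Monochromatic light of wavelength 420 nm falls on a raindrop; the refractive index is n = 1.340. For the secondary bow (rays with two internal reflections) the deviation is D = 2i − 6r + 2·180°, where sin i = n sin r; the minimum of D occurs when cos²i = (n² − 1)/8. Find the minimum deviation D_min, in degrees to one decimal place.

cos²i = (1.79560 − 1)/8 = 0.09945; i = arccos(0.31536) = 71.618°.
sin r = sin 71.618°/1.340 = 0.70819; r = 45.088°.
D_min = 2·71.618° − 6·45.088° + 360° = 232.709°.

232.7°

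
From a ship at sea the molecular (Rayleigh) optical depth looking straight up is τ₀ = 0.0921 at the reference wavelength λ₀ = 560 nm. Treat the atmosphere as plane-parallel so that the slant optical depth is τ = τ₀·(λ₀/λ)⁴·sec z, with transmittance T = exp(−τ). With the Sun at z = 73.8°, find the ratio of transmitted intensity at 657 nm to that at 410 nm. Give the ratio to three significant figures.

2.65

Airmass: sec 73.8° = 3.5843.
τ(657 nm) = 0.0921 × (560/657)⁴ × 3.5843 = 0.0921 × 0.5278 × 3.5843 = 0.1742.
τ(410 nm) = 0.0921 × (560/410)⁴ × 3.5843 = 0.0921 × 3.4803 × 3.5843 = 1.1489.
T(657)/T(410) = exp(τ_B − τ_A) = exp(0.9747) = 2.6503.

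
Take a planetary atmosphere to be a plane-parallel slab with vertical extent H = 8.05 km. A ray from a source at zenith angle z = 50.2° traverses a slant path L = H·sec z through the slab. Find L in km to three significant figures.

sec z = 1/cos 50.2° = 1.5622.
L = 8.05 × 1.5622 = 12.576 km.

12.6 km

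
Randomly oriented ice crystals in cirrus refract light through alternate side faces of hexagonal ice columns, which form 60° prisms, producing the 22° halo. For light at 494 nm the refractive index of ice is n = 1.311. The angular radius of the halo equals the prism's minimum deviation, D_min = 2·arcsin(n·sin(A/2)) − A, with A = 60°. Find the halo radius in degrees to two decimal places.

n·sin(A/2) = 1.311 × sin 30° = 1.311 × 0.5000 = 0.6555.
D_min = 2·arcsin(0.6555) − 60° = 2 × 40.958° − 60° = 21.915°.

21.92°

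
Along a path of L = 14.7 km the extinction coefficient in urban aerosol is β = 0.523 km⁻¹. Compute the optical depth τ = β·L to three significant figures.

7.69

τ = β·L = 0.523 × 14.7 = 7.6881.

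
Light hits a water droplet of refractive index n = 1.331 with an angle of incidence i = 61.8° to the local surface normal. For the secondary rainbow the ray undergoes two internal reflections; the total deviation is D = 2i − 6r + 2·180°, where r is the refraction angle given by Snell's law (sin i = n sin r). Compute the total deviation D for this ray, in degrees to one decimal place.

sin r = sin 61.8° / 1.331 = 0.8813/1.331 = 0.6621; r = 41.46°.
D = 2·61.8° − 6·41.46° + 2·180° = 123.60° − 248.78° + 360° = 234.82°.

234.8°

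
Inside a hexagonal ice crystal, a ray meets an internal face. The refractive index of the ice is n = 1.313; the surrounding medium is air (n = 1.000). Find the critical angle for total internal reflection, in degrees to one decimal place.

49.6°

sin θ_c = n_air / n = 1.000 / 1.313 = 0.7616.
θ_c = arcsin(0.7616) = 49.61°.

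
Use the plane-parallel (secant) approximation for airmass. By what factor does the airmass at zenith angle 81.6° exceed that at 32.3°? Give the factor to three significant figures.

X(81.6°)/X(32.3°) = sec 81.6° / sec 32.3° = cos 32.3° / cos 81.6° = 0.8453/0.1461 = 5.7862.

5.79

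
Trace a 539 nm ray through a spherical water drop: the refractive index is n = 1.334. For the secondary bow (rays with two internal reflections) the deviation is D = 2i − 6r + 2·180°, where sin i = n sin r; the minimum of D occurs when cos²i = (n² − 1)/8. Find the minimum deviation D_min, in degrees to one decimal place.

231.2°

cos²i = (1.77956 − 1)/8 = 0.09744; i = arccos(0.31216) = 71.810°.
sin r = sin 71.810°/1.334 = 0.71217; r = 45.411°.
D_min = 2·71.810° − 6·45.411° + 360° = 231.153°.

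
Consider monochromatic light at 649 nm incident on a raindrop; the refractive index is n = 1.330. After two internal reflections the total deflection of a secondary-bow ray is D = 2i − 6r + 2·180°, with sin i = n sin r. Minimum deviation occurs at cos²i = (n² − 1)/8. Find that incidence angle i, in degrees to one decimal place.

cos²i = (1.330² − 1)/8 = (1.76890 − 1)/8 = 0.09611.
cos i = 0.31002, so i = 71.940°.

71.9°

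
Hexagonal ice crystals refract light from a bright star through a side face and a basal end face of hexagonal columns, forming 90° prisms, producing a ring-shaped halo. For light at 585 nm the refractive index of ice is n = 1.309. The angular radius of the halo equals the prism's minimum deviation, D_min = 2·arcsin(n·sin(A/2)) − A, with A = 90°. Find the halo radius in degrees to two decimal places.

45.52°

n·sin(A/2) = 1.309 × sin 45° = 1.309 × 0.7071 = 0.9256.
D_min = 2·arcsin(0.9256) − 90° = 2 × 67.759° − 90° = 45.519°.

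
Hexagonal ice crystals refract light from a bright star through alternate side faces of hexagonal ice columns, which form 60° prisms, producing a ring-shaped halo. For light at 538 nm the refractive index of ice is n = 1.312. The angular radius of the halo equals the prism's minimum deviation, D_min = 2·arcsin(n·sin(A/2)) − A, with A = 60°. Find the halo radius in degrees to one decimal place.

22.0°

n·sin(A/2) = 1.312 × sin 30° = 1.312 × 0.5000 = 0.6560.
D_min = 2·arcsin(0.6560) − 60° = 2 × 40.996° − 60° = 21.991°.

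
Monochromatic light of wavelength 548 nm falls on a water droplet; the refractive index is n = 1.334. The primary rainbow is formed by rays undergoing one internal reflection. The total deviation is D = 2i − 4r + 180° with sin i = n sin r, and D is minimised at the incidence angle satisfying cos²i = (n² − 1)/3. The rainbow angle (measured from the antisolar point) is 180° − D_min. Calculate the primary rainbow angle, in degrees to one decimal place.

cos²i = (1.77956 − 1)/3 = 0.25985; i = arccos(0.50976) = 59.352°.
sin r = sin 59.352°/1.334 = 0.64492; r = 40.159°.
D_min = 2·59.352° − 4·40.159° + 180° = 138.067°.
Rainbow angle = 180° − D_min = 41.933°.

41.9°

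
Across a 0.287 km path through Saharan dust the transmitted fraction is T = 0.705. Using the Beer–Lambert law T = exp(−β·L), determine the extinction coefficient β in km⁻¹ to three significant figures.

Beer–Lambert: T = exp(−βL) ⇒ β = −ln(T)/L = −ln(0.705)/0.287 = 0.3496/0.287 = 1.218 km⁻¹.

1.22 km⁻¹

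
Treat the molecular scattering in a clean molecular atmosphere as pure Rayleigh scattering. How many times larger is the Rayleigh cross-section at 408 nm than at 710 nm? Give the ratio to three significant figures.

9.17

Rayleigh scattering ∝ λ⁻⁴, so the ratio of coefficients is the inverse fourth power of the wavelength ratio.
σ(408)/σ(710) = (710/408)⁴ = (1.7402)⁴ = 9.17.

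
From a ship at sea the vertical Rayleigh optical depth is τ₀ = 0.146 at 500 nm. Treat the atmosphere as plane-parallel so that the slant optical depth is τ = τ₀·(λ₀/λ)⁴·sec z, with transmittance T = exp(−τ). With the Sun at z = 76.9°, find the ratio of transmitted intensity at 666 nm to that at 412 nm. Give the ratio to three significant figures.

Airmass: sec 76.9° = 4.4121.
τ(666 nm) = 0.146 × (500/666)⁴ × 4.4121 = 0.146 × 0.3177 × 4.4121 = 0.2046.
τ(412 nm) = 0.146 × (500/412)⁴ × 4.4121 = 0.146 × 2.1692 × 4.4121 = 1.3973.
T(666)/T(412) = exp(τ_B − τ_A) = exp(1.1927) = 3.2958.

3.30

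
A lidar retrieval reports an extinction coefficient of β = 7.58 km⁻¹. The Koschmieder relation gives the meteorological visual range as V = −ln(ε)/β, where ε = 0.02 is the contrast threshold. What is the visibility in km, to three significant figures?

0.516 km

V = −ln(0.02) / 7.58 = 3.912 / 7.58 = 0.5161 km.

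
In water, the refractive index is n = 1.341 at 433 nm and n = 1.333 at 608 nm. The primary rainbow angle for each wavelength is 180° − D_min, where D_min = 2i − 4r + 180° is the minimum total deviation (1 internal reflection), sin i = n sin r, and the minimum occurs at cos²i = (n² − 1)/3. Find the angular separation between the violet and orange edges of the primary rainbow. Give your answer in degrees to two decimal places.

At 433 nm (n = 1.341): cos²i = 0.26609 → i = 58.946°, r = 39.705°, D_min = 139.071°, rainbow angle = 40.929°.
At 608 nm (n = 1.333): cos²i = 0.25896 → i = 59.410°, r = 40.225°, D_min = 137.922°, rainbow angle = 42.078°.
Angular width = |40.929° − 42.078°| = 1.149°.

1.15°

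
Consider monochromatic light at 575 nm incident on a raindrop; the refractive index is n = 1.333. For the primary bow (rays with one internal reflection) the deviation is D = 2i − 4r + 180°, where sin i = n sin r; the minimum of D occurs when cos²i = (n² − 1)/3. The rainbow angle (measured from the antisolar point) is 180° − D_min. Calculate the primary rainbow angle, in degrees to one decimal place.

42.1°

cos²i = (1.77689 − 1)/3 = 0.25896; i = arccos(0.50888) = 59.410°.
sin r = sin 59.410°/1.333 = 0.64579; r = 40.225°.
D_min = 2·59.410° − 4·40.225° + 180° = 137.922°.
Rainbow angle = 180° − D_min = 42.078°.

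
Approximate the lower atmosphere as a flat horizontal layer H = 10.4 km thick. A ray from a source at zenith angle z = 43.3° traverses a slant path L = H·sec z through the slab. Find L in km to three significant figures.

sec z = 1/cos 43.3° = 1.3741.
L = 10.4 × 1.3741 = 14.290 km.

14.3 km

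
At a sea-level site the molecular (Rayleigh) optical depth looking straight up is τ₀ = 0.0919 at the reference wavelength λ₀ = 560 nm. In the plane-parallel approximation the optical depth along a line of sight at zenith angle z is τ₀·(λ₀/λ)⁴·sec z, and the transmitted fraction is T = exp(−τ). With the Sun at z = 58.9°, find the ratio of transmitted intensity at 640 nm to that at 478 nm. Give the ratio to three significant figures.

Airmass: sec 58.9° = 1.9360.
τ(640 nm) = 0.0919 × (560/640)⁴ × 1.9360 = 0.0919 × 0.5862 × 1.9360 = 0.1043.
τ(478 nm) = 0.0919 × (560/478)⁴ × 1.9360 = 0.0919 × 1.8838 × 1.9360 = 0.3352.
T(640)/T(478) = exp(τ_B − τ_A) = exp(0.2309) = 1.2597.

1.26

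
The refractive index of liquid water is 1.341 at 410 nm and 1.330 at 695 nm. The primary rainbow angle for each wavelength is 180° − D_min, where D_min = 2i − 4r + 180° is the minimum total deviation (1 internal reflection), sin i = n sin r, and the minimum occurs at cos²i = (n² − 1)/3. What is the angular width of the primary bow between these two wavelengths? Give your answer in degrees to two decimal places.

1.59°

At 410 nm (n = 1.341): cos²i = 0.26609 → i = 58.946°, r = 39.705°, D_min = 139.071°, rainbow angle = 40.929°.
At 695 nm (n = 1.330): cos²i = 0.25630 → i = 59.585°, r = 40.422°, D_min = 137.484°, rainbow angle = 42.516°.
Angular width = |40.929° − 42.516°| = 1.588°.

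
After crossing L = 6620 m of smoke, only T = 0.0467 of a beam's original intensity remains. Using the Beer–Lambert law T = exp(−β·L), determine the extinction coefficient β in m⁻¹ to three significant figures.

Beer–Lambert: T = exp(−βL) ⇒ β = −ln(T)/L = −ln(0.0467)/6620 = 3.0640/6620 = 0.0004628 m⁻¹.

0.000463 m⁻¹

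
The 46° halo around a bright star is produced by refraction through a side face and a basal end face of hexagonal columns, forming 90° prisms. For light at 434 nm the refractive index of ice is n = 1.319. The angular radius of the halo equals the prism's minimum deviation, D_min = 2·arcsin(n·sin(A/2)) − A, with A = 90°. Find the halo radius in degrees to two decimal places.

n·sin(A/2) = 1.319 × sin 45° = 1.319 × 0.7071 = 0.9327.
D_min = 2·arcsin(0.9327) − 90° = 2 × 68.856° − 90° = 47.711°.

47.71°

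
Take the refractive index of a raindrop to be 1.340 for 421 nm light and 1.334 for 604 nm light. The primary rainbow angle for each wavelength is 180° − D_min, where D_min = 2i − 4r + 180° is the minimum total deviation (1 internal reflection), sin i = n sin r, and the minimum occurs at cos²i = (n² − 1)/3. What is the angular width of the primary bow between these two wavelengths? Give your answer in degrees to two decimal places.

At 421 nm (n = 1.340): cos²i = 0.26520 → i = 59.004°, r = 39.770°, D_min = 138.929°, rainbow angle = 41.071°.
At 604 nm (n = 1.334): cos²i = 0.25985 → i = 59.352°, r = 40.159°, D_min = 138.067°, rainbow angle = 41.933°.
Angular width = |41.071° − 41.933°| = 0.862°.

0.86°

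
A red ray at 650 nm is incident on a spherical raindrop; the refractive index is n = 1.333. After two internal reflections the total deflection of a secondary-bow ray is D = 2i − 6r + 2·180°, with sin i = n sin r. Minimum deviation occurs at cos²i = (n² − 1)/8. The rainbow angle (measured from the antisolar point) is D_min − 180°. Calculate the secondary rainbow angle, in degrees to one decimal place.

cos²i = (1.77689 − 1)/8 = 0.09711; i = arccos(0.31163) = 71.843°.
sin r = sin 71.843°/1.333 = 0.71283; r = 45.466°.
D_min = 2·71.843° − 6·45.466° + 360° = 230.891°.
Rainbow angle = D_min − 180° = 50.891°.

50.9°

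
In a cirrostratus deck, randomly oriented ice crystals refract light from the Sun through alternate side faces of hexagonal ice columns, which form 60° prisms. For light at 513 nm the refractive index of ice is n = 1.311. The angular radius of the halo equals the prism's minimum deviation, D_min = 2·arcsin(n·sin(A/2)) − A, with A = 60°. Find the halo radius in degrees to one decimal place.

n·sin(A/2) = 1.311 × sin 30° = 1.311 × 0.5000 = 0.6555.
D_min = 2·arcsin(0.6555) − 60° = 2 × 40.958° − 60° = 21.915°.

21.9°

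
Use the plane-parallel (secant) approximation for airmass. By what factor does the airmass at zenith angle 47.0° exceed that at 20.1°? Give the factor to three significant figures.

X(47.0°)/X(20.1°) = sec 47.0° / sec 20.1° = cos 20.1° / cos 47.0° = 0.9391/0.6820 = 1.3770.

1.38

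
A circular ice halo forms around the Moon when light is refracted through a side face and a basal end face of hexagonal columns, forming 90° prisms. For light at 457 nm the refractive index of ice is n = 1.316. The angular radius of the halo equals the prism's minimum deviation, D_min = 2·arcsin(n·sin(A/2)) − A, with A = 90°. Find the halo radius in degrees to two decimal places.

47.04°

n·sin(A/2) = 1.316 × sin 45° = 1.316 × 0.7071 = 0.9306.
D_min = 2·arcsin(0.9306) − 90° = 2 × 68.521° − 90° = 47.042°.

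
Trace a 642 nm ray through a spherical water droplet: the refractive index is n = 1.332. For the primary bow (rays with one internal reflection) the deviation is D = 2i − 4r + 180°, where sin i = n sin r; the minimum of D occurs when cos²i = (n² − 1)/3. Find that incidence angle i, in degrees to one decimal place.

cos²i = (1.332² − 1)/3 = (1.77422 − 1)/3 = 0.25807.
cos i = 0.50801, so i = 59.469°.

59.5°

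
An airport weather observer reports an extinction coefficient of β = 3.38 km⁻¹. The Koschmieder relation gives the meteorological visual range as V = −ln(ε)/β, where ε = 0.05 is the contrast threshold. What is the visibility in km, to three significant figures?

V = −ln(0.05) / 3.38 = 2.996 / 3.38 = 0.8863 km.

0.886 km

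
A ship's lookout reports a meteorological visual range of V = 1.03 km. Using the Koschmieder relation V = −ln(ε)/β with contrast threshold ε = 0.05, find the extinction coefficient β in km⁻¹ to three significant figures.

2.91 km⁻¹

β = −ln(0.05) / V = 2.996 / 1.03 = 2.9085 km⁻¹.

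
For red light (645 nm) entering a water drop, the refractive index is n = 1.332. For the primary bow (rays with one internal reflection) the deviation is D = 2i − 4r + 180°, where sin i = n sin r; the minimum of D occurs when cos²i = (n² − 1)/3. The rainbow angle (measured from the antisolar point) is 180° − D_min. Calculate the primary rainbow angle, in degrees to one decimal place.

42.2°

cos²i = (1.77422 − 1)/3 = 0.25807; i = arccos(0.50801) = 59.469°.
sin r = sin 59.469°/1.332 = 0.64666; r = 40.290°.
D_min = 2·59.469° − 4·40.290° + 180° = 137.776°.
Rainbow angle = 180° − D_min = 42.224°.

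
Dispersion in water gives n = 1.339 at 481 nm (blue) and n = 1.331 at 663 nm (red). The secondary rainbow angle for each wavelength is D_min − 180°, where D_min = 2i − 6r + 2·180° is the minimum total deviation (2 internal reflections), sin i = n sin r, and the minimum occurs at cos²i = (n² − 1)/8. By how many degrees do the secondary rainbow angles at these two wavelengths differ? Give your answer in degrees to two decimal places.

2.09°

At 481 nm (n = 1.339): cos²i = 0.09912 → i = 71.650°, r = 45.141°, D_min = 232.451°, rainbow angle = 52.451°.
At 663 nm (n = 1.331): cos²i = 0.09645 → i = 71.907°, r = 45.575°, D_min = 230.365°, rainbow angle = 50.365°.
Angular width = |52.451° − 50.365°| = 2.086°.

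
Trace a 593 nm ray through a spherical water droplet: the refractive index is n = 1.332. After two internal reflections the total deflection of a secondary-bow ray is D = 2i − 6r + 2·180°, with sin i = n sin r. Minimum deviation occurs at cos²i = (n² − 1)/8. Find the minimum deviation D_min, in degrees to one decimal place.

cos²i = (1.77422 − 1)/8 = 0.09678; i = arccos(0.31109) = 71.875°.
sin r = sin 71.875°/1.332 = 0.71350; r = 45.520°.
D_min = 2·71.875° − 6·45.520° + 360° = 230.628°.

230.6°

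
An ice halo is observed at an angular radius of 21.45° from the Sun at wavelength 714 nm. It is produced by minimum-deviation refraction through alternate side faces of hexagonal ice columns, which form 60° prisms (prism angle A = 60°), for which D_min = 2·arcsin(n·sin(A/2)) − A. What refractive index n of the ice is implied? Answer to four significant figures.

Rearranging: n = sin((D_min + A)/2) / sin(A/2).
(D_min + A)/2 = (21.45° + 60°)/2 = 40.725°.
n = sin 40.725° / sin 30° = 0.6524 / 0.5000 = 1.3049.

1.305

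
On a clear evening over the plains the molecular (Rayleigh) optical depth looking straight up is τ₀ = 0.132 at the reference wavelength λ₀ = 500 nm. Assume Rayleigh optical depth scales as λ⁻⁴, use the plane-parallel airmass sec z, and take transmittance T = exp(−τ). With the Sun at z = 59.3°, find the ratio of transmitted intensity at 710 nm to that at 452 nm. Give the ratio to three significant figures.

1.38

Airmass: sec 59.3° = 1.9587.
τ(710 nm) = 0.132 × (500/710)⁴ × 1.9587 = 0.132 × 0.2459 × 1.9587 = 0.0636.
τ(452 nm) = 0.132 × (500/452)⁴ × 1.9587 = 0.132 × 1.4974 × 1.9587 = 0.3871.
T(710)/T(452) = exp(τ_B − τ_A) = exp(0.3235) = 1.3820.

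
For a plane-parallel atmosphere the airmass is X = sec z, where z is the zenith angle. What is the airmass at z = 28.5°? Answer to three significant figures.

X = sec z = 1/cos 28.5° = 1/0.8788 = 1.1379.

1.14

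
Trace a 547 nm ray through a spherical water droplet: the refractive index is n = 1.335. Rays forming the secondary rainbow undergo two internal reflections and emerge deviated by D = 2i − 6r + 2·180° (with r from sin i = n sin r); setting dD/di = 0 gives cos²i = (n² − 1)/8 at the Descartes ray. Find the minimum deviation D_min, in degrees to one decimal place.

231.4°

cos²i = (1.78222 − 1)/8 = 0.09778; i = arccos(0.31269) = 71.778°.
sin r = sin 71.778°/1.335 = 0.71150; r = 45.357°.
D_min = 2·71.778° − 6·45.357° + 360° = 231.414°.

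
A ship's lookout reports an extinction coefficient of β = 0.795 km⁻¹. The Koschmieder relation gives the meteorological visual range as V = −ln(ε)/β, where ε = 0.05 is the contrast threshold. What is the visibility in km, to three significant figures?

3.77 km

V = −ln(0.05) / 0.795 = 2.996 / 0.795 = 3.7682 km.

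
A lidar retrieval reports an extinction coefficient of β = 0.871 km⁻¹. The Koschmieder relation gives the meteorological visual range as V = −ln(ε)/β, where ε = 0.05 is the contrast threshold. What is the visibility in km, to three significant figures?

3.44 km

V = −ln(0.05) / 0.871 = 2.996 / 0.871 = 3.4394 km.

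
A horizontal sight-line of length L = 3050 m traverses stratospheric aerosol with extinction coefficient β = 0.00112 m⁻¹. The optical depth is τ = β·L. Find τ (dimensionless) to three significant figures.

τ = β·L = 0.00112 × 3050 = 3.4160.

3.42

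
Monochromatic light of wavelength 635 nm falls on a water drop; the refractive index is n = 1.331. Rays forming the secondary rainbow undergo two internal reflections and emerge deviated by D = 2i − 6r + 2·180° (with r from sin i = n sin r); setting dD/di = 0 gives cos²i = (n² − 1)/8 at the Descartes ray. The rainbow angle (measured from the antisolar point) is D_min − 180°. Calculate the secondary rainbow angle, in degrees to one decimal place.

50.4°

cos²i = (1.77156 − 1)/8 = 0.09645; i = arccos(0.31056) = 71.907°.
sin r = sin 71.907°/1.331 = 0.71417; r = 45.575°.
D_min = 2·71.907° − 6·45.575° + 360° = 230.365°.
Rainbow angle = D_min − 180° = 50.365°.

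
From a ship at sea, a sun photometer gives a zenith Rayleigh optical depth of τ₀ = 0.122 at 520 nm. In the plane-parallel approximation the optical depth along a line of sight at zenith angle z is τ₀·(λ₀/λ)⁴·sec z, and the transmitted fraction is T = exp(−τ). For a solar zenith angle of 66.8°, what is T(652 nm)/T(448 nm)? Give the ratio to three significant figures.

1.55

Airmass: sec 66.8° = 2.5384.
τ(652 nm) = 0.122 × (520/652)⁴ × 2.5384 = 0.122 × 0.4046 × 2.5384 = 0.1253.
τ(448 nm) = 0.122 × (520/448)⁴ × 2.5384 = 0.122 × 1.8151 × 2.5384 = 0.5621.
T(652)/T(448) = exp(τ_B − τ_A) = exp(0.4368) = 1.5478.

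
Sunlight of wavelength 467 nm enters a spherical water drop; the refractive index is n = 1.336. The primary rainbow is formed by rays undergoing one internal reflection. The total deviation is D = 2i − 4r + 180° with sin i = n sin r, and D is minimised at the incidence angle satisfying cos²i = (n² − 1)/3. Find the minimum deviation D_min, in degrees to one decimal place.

138.4°

cos²i = (1.78490 − 1)/3 = 0.26163; i = arccos(0.51150) = 59.236°.
sin r = sin 59.236°/1.336 = 0.64318; r = 40.029°.
D_min = 2·59.236° − 4·40.029° + 180° = 138.356°.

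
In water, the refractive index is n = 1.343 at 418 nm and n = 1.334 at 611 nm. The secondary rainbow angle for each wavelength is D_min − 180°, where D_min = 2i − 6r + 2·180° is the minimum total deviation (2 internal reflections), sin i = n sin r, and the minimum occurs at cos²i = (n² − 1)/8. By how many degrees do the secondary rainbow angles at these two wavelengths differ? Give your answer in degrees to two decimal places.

At 418 nm (n = 1.343): cos²i = 0.10046 → i = 71.522°, r = 44.928°, D_min = 233.478°, rainbow angle = 53.478°.
At 611 nm (n = 1.334): cos²i = 0.09744 → i = 71.810°, r = 45.411°, D_min = 231.153°, rainbow angle = 51.153°.
Angular width = |53.478° − 51.153°| = 2.325°.

2.33°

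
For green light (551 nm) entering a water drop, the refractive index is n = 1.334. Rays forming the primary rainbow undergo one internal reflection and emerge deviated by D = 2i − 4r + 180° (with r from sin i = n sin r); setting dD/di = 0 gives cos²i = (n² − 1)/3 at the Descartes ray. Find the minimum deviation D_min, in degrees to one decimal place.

138.1°

cos²i = (1.77956 − 1)/3 = 0.25985; i = arccos(0.50976) = 59.352°.
sin r = sin 59.352°/1.334 = 0.64492; r = 40.159°.
D_min = 2·59.352° − 4·40.159° + 180° = 138.067°.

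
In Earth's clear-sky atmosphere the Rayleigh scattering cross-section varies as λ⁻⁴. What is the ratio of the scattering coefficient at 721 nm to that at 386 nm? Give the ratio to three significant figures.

0.0822

Rayleigh scattering ∝ λ⁻⁴, so the ratio of coefficients is the inverse fourth power of the wavelength ratio.
σ(721)/σ(386) = (386/721)⁴ = (0.5354)⁴ = 0.08215.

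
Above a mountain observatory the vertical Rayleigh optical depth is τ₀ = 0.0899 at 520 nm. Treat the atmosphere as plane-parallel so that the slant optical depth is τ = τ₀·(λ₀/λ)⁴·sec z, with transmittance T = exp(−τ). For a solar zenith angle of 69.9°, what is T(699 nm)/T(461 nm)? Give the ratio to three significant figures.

Airmass: sec 69.9° = 2.9099.
τ(699 nm) = 0.0899 × (520/699)⁴ × 2.9099 = 0.0899 × 0.3063 × 2.9099 = 0.0801.
τ(461 nm) = 0.0899 × (520/461)⁴ × 2.9099 = 0.0899 × 1.6189 × 2.9099 = 0.4235.
T(699)/T(461) = exp(τ_B − τ_A) = exp(0.3434) = 1.4097.

1.41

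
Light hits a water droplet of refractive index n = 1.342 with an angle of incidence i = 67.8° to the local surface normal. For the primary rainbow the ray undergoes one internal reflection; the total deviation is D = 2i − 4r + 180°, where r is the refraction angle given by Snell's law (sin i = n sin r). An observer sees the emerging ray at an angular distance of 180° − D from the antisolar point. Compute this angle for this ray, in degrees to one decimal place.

38.9°

sin r = sin 67.8° / 1.342 = 0.9259/1.342 = 0.6899; r = 43.62°.
D = 2·67.8° − 4·43.62° + 180° = 135.60° − 174.49° + 180° = 141.11°.
Angle from antisolar point = 180° − D = 38.89°.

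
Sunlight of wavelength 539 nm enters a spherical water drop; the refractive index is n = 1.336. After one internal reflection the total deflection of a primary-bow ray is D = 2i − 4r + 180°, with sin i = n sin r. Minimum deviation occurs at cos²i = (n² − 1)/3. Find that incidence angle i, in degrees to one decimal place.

cos²i = (1.336² − 1)/3 = (1.78490 − 1)/3 = 0.26163.
cos i = 0.51150, so i = 59.236°.

59.2°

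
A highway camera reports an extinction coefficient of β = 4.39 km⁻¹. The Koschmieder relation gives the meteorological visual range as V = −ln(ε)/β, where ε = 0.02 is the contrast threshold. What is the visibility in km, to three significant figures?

V = −ln(0.02) / 4.39 = 3.912 / 4.39 = 0.8911 km.

0.891 km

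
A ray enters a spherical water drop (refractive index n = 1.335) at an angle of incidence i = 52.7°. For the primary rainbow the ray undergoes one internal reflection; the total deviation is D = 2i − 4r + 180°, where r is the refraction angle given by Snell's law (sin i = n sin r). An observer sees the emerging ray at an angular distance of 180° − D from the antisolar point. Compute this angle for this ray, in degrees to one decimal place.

sin r = sin 52.7° / 1.335 = 0.7955/1.335 = 0.5959; r = 36.57°.
D = 2·52.7° − 4·36.57° + 180° = 105.40° − 146.30° + 180° = 139.10°.
Angle from antisolar point = 180° − D = 40.90°.

40.9°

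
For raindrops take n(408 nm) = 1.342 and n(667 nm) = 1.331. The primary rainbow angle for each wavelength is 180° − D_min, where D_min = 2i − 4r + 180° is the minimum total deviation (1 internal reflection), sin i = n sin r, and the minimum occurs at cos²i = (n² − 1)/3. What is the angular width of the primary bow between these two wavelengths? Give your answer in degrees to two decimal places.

At 408 nm (n = 1.342): cos²i = 0.26699 → i = 58.888°, r = 39.641°, D_min = 139.213°, rainbow angle = 40.787°.
At 667 nm (n = 1.331): cos²i = 0.25719 → i = 59.527°, r = 40.356°, D_min = 137.630°, rainbow angle = 42.370°.
Angular width = |40.787° − 42.370°| = 1.583°.

1.58°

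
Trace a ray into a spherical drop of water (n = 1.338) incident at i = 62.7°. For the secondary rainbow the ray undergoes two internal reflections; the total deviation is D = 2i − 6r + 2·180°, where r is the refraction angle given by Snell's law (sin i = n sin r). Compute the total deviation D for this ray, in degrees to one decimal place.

sin r = sin 62.7° / 1.338 = 0.8886/1.338 = 0.6641; r = 41.62°.
D = 2·62.7° − 6·41.62° + 2·180° = 125.40° − 249.70° + 360° = 235.70°.

235.7°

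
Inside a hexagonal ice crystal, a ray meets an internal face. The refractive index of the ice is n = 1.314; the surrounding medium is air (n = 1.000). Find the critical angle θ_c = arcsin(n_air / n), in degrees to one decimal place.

sin θ_c = n_air / n = 1.000 / 1.314 = 0.7610.
θ_c = arcsin(0.7610) = 49.56°.

49.6°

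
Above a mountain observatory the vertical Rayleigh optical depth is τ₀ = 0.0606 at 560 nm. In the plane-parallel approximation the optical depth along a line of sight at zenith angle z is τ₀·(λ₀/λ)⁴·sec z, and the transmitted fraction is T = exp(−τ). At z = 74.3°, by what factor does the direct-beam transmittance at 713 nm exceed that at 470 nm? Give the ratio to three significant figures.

1.44

Airmass: sec 74.3° = 3.6955.
τ(713 nm) = 0.0606 × (560/713)⁴ × 3.6955 = 0.0606 × 0.3805 × 3.6955 = 0.0852.
τ(470 nm) = 0.0606 × (560/470)⁴ × 3.6955 = 0.0606 × 2.0154 × 3.6955 = 0.4513.
T(713)/T(470) = exp(τ_B − τ_A) = exp(0.3661) = 1.4421.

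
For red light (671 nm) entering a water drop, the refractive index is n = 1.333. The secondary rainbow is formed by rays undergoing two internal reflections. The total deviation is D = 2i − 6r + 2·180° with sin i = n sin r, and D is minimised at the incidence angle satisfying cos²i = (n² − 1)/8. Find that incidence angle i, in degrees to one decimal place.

71.8°

cos²i = (1.333² − 1)/8 = (1.77689 − 1)/8 = 0.09711.
cos i = 0.31163, so i = 71.843°.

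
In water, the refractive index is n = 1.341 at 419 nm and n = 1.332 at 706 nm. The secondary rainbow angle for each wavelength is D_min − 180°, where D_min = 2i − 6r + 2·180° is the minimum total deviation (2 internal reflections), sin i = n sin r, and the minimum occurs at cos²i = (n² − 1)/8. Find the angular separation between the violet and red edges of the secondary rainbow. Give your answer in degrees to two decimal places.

At 419 nm (n = 1.341): cos²i = 0.09979 → i = 71.586°, r = 45.034°, D_min = 232.966°, rainbow angle = 52.966°.
At 706 nm (n = 1.332): cos²i = 0.09678 → i = 71.875°, r = 45.520°, D_min = 230.628°, rainbow angle = 50.628°.
Angular width = |52.966° − 50.628°| = 2.337°.

2.34°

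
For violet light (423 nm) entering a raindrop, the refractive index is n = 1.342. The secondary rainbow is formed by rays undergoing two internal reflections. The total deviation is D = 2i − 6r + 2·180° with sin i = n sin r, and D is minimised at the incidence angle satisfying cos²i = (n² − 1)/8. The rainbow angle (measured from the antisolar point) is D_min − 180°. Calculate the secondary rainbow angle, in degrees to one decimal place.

cos²i = (1.80096 − 1)/8 = 0.10012; i = arccos(0.31642) = 71.554°.
sin r = sin 71.554°/1.342 = 0.70687; r = 44.981°.
D_min = 2·71.554° − 6·44.981° + 360° = 233.222°.
Rainbow angle = D_min − 180° = 53.222°.

53.2°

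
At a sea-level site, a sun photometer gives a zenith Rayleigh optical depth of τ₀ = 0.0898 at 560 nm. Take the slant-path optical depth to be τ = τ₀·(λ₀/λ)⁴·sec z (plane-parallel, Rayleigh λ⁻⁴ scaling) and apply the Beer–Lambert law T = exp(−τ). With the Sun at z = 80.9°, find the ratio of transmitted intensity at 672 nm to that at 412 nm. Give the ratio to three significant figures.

Airmass: sec 80.9° = 6.3228.
τ(672 nm) = 0.0898 × (560/672)⁴ × 6.3228 = 0.0898 × 0.4823 × 6.3228 = 0.2738.
τ(412 nm) = 0.0898 × (560/412)⁴ × 6.3228 = 0.0898 × 3.4132 × 6.3228 = 1.9380.
T(672)/T(412) = exp(τ_B − τ_A) = exp(1.6642) = 5.2812.

5.28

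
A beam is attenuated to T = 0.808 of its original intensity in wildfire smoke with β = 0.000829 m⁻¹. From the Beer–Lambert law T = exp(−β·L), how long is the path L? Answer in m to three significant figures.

Beer–Lambert: T = exp(−βL) ⇒ L = −ln(T)/β = −ln(0.808)/0.000829 = 0.2132/0.000829 = 257.2 m.

257 m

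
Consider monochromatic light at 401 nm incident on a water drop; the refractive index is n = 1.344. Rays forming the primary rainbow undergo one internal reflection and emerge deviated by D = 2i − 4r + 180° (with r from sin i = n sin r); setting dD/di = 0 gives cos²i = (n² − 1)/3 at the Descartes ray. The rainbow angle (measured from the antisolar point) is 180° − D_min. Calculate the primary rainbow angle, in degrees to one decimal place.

cos²i = (1.80634 − 1)/3 = 0.26878; i = arccos(0.51844) = 58.772°.
sin r = sin 58.772°/1.344 = 0.63625; r = 39.512°.
D_min = 2·58.772° − 4·39.512° + 180° = 139.495°.
Rainbow angle = 180° − D_min = 40.505°.

40.5°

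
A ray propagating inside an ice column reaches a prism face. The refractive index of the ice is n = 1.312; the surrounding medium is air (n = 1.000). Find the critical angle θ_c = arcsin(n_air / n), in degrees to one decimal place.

49.7°

sin θ_c = n_air / n = 1.000 / 1.312 = 0.7622.
θ_c = arcsin(0.7622) = 49.66°.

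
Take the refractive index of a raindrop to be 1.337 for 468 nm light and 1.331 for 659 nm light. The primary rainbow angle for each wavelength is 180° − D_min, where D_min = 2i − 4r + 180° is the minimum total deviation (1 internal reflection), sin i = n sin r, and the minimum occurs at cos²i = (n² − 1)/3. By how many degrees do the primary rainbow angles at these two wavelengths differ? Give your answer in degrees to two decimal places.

0.87°

At 468 nm (n = 1.337): cos²i = 0.26252 → i = 59.178°, r = 39.964°, D_min = 138.500°, rainbow angle = 41.500°.
At 659 nm (n = 1.331): cos²i = 0.25719 → i = 59.527°, r = 40.356°, D_min = 137.630°, rainbow angle = 42.370°.
Angular width = |41.500° − 42.370°| = 0.870°.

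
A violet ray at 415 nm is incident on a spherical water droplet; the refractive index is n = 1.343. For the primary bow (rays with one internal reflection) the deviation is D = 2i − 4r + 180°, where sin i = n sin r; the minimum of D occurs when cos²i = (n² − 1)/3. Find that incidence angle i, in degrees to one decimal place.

58.8°

cos²i = (1.343² − 1)/3 = (1.80365 − 1)/3 = 0.26788.
cos i = 0.51757, so i = 58.830°.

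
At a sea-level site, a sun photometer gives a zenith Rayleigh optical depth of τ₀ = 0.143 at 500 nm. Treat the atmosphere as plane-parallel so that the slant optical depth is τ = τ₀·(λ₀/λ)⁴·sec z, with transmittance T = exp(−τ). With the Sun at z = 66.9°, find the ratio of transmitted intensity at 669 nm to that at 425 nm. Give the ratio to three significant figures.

Airmass: sec 66.9° = 2.5488.
τ(669 nm) = 0.143 × (500/669)⁴ × 2.5488 = 0.143 × 0.3120 × 2.5488 = 0.1137.
τ(425 nm) = 0.143 × (500/425)⁴ × 2.5488 = 0.143 × 1.9157 × 2.5488 = 0.6982.
T(669)/T(425) = exp(τ_B − τ_A) = exp(0.5845) = 1.7941.

1.79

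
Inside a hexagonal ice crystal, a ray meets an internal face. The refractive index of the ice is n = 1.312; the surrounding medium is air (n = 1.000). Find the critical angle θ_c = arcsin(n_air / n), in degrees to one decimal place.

49.7°

sin θ_c = n_air / n = 1.000 / 1.312 = 0.7622.
θ_c = arcsin(0.7622) = 49.66°.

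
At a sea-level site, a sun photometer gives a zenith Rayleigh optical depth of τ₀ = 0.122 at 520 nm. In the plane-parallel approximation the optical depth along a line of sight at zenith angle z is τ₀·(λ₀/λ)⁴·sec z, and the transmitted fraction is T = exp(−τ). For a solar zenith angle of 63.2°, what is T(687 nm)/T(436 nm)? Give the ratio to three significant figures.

Airmass: sec 63.2° = 2.2179.
τ(687 nm) = 0.122 × (520/687)⁴ × 2.2179 = 0.122 × 0.3282 × 2.2179 = 0.0888.
τ(436 nm) = 0.122 × (520/436)⁴ × 2.2179 = 0.122 × 2.0233 × 2.2179 = 0.5475.
T(687)/T(436) = exp(τ_B − τ_A) = exp(0.4587) = 1.5820.

1.58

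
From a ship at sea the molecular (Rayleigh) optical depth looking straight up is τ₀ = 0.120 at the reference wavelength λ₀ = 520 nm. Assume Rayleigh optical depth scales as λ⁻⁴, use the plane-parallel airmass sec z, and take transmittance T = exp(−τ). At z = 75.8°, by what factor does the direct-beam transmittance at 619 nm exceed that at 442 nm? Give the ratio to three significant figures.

2.00

Airmass: sec 75.8° = 4.0765.
τ(619 nm) = 0.120 × (520/619)⁴ × 4.0765 = 0.120 × 0.4980 × 4.0765 = 0.2436.
τ(442 nm) = 0.120 × (520/442)⁴ × 4.0765 = 0.120 × 1.9157 × 4.0765 = 0.9371.
T(619)/T(442) = exp(τ_B − τ_A) = exp(0.6935) = 2.0007.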